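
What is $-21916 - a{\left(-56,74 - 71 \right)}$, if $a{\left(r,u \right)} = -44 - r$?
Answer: $-21928$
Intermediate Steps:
$-21916 - a{\left(-56,74 - 71 \right)} = -21916 - \left(-44 - -56\right) = -21916 - \left(-44 + 56\right) = -21916 - 12 = -21928$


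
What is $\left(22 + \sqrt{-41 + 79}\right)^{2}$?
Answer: $\left(22 + \sqrt{38}\right)^{2} \approx 793.23$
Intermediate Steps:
$\left(22 + \sqrt{-41 + 79}\right)^{2} = \left(22 + \sqrt{38}\right)^{2}$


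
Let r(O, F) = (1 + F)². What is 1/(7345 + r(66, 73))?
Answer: 1/12821 ≈ 7.7997e-5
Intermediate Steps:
1/(7345 + r(66, 73)) = 1/(7345 + (1 + 73)²) = 1/(7345 + 74²) = 1/(7345 + 5476) = 1/12821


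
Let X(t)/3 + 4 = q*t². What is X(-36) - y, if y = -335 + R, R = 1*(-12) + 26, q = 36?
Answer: 140277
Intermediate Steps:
X(t) = -12 + 108*t² (X(t) = -12 + 3*(36*t²) = -12 + 108*t²)
R = 14 (R = -12 + 26 = 14)
y = -321 (y = -335 + 14 = -321)
X(-36) - y = (-12 + 108*(-36)²) - 1*(-321) = (-12 + 108*1296) + 321 = (-12 + 139968) + 321 = 139956 + 321 = 140277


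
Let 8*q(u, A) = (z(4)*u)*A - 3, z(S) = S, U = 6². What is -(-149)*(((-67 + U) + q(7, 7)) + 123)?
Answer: 138421/8 ≈ 17303.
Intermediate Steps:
U = 36
q(u, A) = -3/8 + A*u/2 (q(u, A) = ((4*u)*A - 3)/8 = (4*A*u - 3)/8 = (-3 + 4*A*u)/8 = -3/8 + A*u/2)
-(-149)*(((-67 + U) + q(7, 7)) + 123) = -(-149)*(((-67 + 36) + (-3/8 + (½)*7*7)) + 123) = -(-149)*((-31 + (-3/8 + 49/2)) + 123) = -(-149)*((-31 + 193/8) + 123) = -(-149)*(-55/8 + 123) = -(-149)*929/8 = -1*(-138421/8) = 138421/8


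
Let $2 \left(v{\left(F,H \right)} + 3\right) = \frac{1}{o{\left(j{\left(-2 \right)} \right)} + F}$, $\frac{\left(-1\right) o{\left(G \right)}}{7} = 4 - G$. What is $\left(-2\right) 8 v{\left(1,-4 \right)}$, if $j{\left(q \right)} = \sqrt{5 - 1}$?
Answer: $\frac{632}{13} \approx 48.615$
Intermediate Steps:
$j{\left(q \right)} = 2$ ($j{\left(q \right)} = \sqrt{4} = 2$)
$o{\left(G \right)} = -28 + 7 G$ ($o{\left(G \right)} = - 7 \left(4 - G\right) = -28 + 7 G$)
$v{\left(F,H \right)} = -3 + \frac{1}{2 \left(-14 + F\right)}$ ($v{\left(F,H \right)} = -3 + \frac{1}{2 \left(\left(-28 + 7 \cdot 2\right) + F\right)} = -3 + \frac{1}{2 \left(\left(-28 + 14\right) + F\right)} = -3 + \frac{1}{2 \left(-14 + F\right)}$)
$\left(-2\right) 8 v{\left(1,-4 \right)} = \left(-2\right) 8 \frac{85 - 6}{2 \left(-14 + 1\right)} = - 16 \frac{85 - 6}{2 \left(-13\right)} = - 16 \cdot \frac{1}{2} \left(- \frac{1}{13}\right) 79 = \left(-16\right) \left(- \frac{79}{26}\right) = \frac{632}{13}$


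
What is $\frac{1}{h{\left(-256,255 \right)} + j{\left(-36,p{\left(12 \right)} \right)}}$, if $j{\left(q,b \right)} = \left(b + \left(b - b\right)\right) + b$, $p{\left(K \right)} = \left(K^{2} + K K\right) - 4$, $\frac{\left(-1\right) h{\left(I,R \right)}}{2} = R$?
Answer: $\frac{1}{58} \approx 0.017241$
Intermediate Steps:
$h{\left(I,R \right)} = - 2 R$
$p{\left(K \right)} = -4 + 2 K^{2}$ ($p{\left(K \right)} = \left(K^{2} + K^{2}\right) - 4 = 2 K^{2} - 4 = -4 + 2 K^{2}$)
$j{\left(q,b \right)} = 2 b$ ($j{\left(q,b \right)} = \left(b + 0\right) + b = b + b = 2 b$)
$\frac{1}{h{\left(-256,255 \right)} + j{\left(-36,p{\left(12 \right)} \right)}} = \frac{1}{\left(-2\right) 255 + 2 \left(-4 + 2 \cdot 12^{2}\right)} = \frac{1}{-510 + 2 \left(-4 + 2 \cdot 144\right)} = \frac{1}{-510 + 2 \left(-4 + 288\right)} = \frac{1}{-510 + 2 \cdot 284} = \frac{1}{-510 + 568} = \frac{1}{58}$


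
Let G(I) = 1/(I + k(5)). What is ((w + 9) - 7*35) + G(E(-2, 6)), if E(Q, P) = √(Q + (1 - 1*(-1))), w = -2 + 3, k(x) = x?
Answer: -1174/5 ≈ -234.80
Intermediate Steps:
w = 1
E(Q, P) = √(2 + Q) (E(Q, P) = √(Q + (1 + 1)) = √(Q + 2) = √(2 + Q))
G(I) = 1/(5 + I) (G(I) = 1/(I + 5) = 1/(5 + I))
((w + 9) - 7*35) + G(E(-2, 6)) = ((1 + 9) - 7*35) + 1/(5 + √(2 - 2)) = (10 - 245) + 1/(5 + √0) = -235 + 1/(5 + 0) = -235 + 1/5 = -235 + ⅕ = -1174/5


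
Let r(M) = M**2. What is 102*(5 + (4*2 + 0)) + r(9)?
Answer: 1407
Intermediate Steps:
102*(5 + (4*2 + 0)) + r(9) = 102*(5 + (4*2 + 0)) + 9**2 = 102*(5 + (8 + 0)) + 81 = 102*(5 + 8) + 81 = 102*13 + 81 = 1326 + 81 = 1407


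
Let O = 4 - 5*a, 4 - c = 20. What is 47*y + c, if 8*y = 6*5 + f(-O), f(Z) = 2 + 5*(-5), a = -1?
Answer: 201/8 ≈ 25.125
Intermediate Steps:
c = -16 (c = 4 - 1*20 = 4 - 20 = -16)
O = 9 (O = 4 - 5*(-1) = 4 + 5 = 9)
f(Z) = -23 (f(Z) = 2 - 25 = -23)
y = 7/8 (y = (6*5 - 23)/8 = (30 - 23)/8 = (1/8)*7 = 7/8 ≈ 0.87500)
47*y + c = 47*(7/8) - 16 = 329/8 - 16 = 201/8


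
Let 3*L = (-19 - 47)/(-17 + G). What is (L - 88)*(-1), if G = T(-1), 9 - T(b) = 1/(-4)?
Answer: 2640/31 ≈ 85.161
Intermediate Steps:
T(b) = 37/4 (T(b) = 9 - 1/(-4) = 9 - 1*(-¼) = 9 + ¼ = 37/4)
G = 37/4 ≈ 9.2500
L = 88/31 (L = ((-19 - 47)/(-17 + 37/4))/3 = (-66/(-31/4))/3 = (-66*(-4/31))/3 = (⅓)*(264/31) = 88/31 ≈ 2.8387)
(L - 88)*(-1) = (88/31 - 88)*(-1) = -2640/31*(-1) = 2640/31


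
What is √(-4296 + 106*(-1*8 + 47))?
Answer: 9*I*√2 ≈ 12.728*I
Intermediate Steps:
√(-4296 + 106*(-1*8 + 47)) = √(-4296 + 106*(-8 + 47)) = √(-4296 + 106*39) = √(-4296 + 4134) = √(-162) = 9*I*√2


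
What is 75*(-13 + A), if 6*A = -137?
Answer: -5375/2 ≈ -2687.5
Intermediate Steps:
A = -137/6 (A = (⅙)*(-137) = -137/6 ≈ -22.833)
75*(-13 + A) = 75*(-13 - 137/6) = 75*(-215/6) = -5375/2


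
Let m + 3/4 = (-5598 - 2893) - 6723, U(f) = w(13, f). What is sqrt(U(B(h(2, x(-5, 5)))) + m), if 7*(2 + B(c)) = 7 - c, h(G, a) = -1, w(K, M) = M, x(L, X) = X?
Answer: I*sqrt(2982259)/14 ≈ 123.35*I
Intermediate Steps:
B(c) = -1 - c/7 (B(c) = -2 + (7 - c)/7 = -2 + (1 - c/7) = -1 - c/7)
U(f) = f
m = -60859/4 (m = -3/4 + ((-5598 - 2893) - 6723) = -3/4 + (-8491 - 6723) = -3/4 - 15214 = -60859/4 ≈ -15215.)
sqrt(U(B(h(2, x(-5, 5)))) + m) = sqrt((-1 - 1/7*(-1)) - 60859/4) = sqrt((-1 + 1/7) - 60859/4) = sqrt(-6/7 - 60859/4) = sqrt(-426037/28) = I*sqrt(2982259)/14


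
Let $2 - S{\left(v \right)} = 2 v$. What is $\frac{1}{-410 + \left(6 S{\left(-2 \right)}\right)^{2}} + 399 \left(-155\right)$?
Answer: $- \frac{54794669}{886} \approx -61845.0$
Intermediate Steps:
$S{\left(v \right)} = 2 - 2 v$
$\frac{1}{-410 + \left(6 S{\left(-2 \right)}\right)^{2}} + 399 \left(-155\right) = \frac{1}{-410 + \left(6 \left(2 - -4\right)\right)^{2}} + 399 \left(-155\right) = \frac{1}{-410 + \left(6 \left(2 + 4\right)\right)^{2}} - 61845 = \frac{1}{-410 + \left(6 \cdot 6\right)^{2}} - 61845 = \frac{1}{-410 + 36^{2}} - 61845 = \frac{1}{-410 + 1296} - 61845 = \frac{1}{886} - 61845 = - \frac{54794669}{886}$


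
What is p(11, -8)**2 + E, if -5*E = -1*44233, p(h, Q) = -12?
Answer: 44953/5 ≈ 8990.6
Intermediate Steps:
E = 44233/5 (E = -(-1)*44233/5 = -1/5*(-44233) = 44233/5 ≈ 8846.6)
p(11, -8)**2 + E = (-12)**2 + 44233/5 = 144 + 44233/5 = 44953/5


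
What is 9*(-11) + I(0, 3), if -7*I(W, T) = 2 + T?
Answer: -698/7 ≈ -99.714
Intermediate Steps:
I(W, T) = -2/7 - T/7 (I(W, T) = -(2 + T)/7 = -2/7 - T/7)
9*(-11) + I(0, 3) = 9*(-11) + (-2/7 - ⅐*3) = -99 + (-2/7 - 3/7) = -99 - 5/7 = -698/7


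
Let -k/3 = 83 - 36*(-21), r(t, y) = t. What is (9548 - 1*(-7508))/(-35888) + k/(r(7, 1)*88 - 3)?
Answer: -6299089/1374959 ≈ -4.5813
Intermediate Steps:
k = -2517 (k = -3*(83 - 36*(-21)) = -3*(83 + 756) = -3*839 = -2517)
(9548 - 1*(-7508))/(-35888) + k/(r(7, 1)*88 - 3) = (9548 - 1*(-7508))/(-35888) - 2517/(7*88 - 3) = (9548 + 7508)*(-1/35888) - 2517/(616 - 3) = 17056*(-1/35888) - 2517/613 = -1066/2243 - 2517*1/613 = -1066/2243 - 2517/613 = -6299089/1374959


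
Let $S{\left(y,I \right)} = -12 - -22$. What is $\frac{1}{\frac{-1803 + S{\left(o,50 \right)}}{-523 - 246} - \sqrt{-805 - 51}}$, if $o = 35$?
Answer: $\frac{1378817}{509419865} + \frac{1182722 i \sqrt{214}}{509419865} \approx 0.0027066 + 0.033964 i$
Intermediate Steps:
$S{\left(y,I \right)} = 10$ ($S{\left(y,I \right)} = -12 + 22 = 10$)
$\frac{1}{\frac{-1803 + S{\left(o,50 \right)}}{-523 - 246} - \sqrt{-805 - 51}} = \frac{1}{\frac{-1803 + 10}{-523 - 246} - \sqrt{-805 - 51}} = \frac{1}{- \frac{1793}{-769} - \sqrt{-856}} = \frac{1}{\left(-1793\right) \left(- \frac{1}{769}\right) - 2 i \sqrt{214}} = \frac{1}{\frac{1793}{769} - 2 i \sqrt{214}}$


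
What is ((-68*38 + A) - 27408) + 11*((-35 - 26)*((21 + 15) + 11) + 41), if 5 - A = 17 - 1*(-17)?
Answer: -61107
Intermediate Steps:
A = -29 (A = 5 - (17 - 1*(-17)) = 5 - (17 + 17) = 5 - 1*34 = 5 - 34 = -29)
((-68*38 + A) - 27408) + 11*((-35 - 26)*((21 + 15) + 11) + 41) = ((-68*38 - 29) - 27408) + 11*((-35 - 26)*((21 + 15) + 11) + 41) = ((-2584 - 29) - 27408) + 11*(-61*(36 + 11) + 41) = (-2613 - 27408) + 11*(-61*47 + 41) = -30021 + 11*(-2867 + 41) = -30021 + 11*(-2826) = -30021 - 31086 = -61107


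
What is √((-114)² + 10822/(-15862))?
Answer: √16681946435/1133 ≈ 114.00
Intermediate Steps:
√((-114)² + 10822/(-15862)) = √(12996 + 10822*(-1/15862)) = √(12996 - 773/1133) = √(14723695/1133) = √16681946435/1133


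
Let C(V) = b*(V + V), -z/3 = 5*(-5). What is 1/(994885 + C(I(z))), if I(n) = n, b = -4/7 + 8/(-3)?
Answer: 7/6960795 ≈ 1.0056e-6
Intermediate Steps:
b = -68/21 (b = -4*1/7 + 8*(-1/3) = -4/7 - 8/3 = -68/21 ≈ -3.2381)
z = 75 (z = -15*(-5) = -3*(-25) = 75)
C(V) = -136*V/21 (C(V) = -68*(V + V)/21 = -136*V/21)
1/(994885 + C(I(z))) = 1/(994885 - 136/21*75) = 1/(994885 - 3400/7) = 1/(6960795/7) = 7/6960795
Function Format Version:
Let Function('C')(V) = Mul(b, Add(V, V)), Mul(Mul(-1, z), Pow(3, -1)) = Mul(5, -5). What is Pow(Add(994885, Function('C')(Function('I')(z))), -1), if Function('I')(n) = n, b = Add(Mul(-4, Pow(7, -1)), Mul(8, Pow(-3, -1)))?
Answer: Rational(7, 6960795) ≈ 1.0056e-6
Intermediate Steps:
b = Rational(-68, 21) (b = Add(Mul(-4, Rational(1, 7)), Mul(8, Rational(-1, 3))) = Add(Rational(-4, 7), Rational(-8, 3)) = Rational(-68, 21) ≈ -3.2381)
z = 75 (z = Mul(-3, Mul(5, -5)) = Mul(-3, -25) = 75)
Function('C')(V) = Mul(Rational(-136, 21), V) (Function('C')(V) = Mul(Rational(-68, 21), Add(V, V)) = Mul(Rational(-68, 21), Mul(2, V)) = Mul(Rational(-136, 21), V))
Pow(Add(994885, Function('C')(Function('I')(z))), -1) = Pow(Add(994885, Mul(Rational(-136, 21), 75)), -1) = Pow(Add(994885, Rational(-3400, 7)), -1) = Pow(Rational(6960795, 7), -1) = Rational(7, 6960795)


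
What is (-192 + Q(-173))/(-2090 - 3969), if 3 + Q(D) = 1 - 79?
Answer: 273/6059 ≈ 0.045057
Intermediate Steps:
Q(D) = -81 (Q(D) = -3 + (1 - 79) = -3 - 78 = -81)
(-192 + Q(-173))/(-2090 - 3969) = (-192 - 81)/(-2090 - 3969) = -273/(-6059) = -273*(-1/6059) = 273/6059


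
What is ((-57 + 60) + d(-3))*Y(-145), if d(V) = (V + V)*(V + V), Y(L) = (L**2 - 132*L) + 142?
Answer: 1571973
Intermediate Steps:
Y(L) = 142 + L**2 - 132*L
d(V) = 4*V**2 (d(V) = (2*V)*(2*V) = 4*V**2)
((-57 + 60) + d(-3))*Y(-145) = ((-57 + 60) + 4*(-3)**2)*(142 + (-145)**2 - 132*(-145)) = (3 + 4*9)*(142 + 21025 + 19140) = (3 + 36)*40307 = 39*40307 = 1571973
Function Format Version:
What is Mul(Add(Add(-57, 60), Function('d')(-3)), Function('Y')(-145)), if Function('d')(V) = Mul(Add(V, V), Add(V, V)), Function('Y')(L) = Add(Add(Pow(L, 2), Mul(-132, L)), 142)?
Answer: 1571973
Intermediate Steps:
Function('Y')(L) = Add(142, Pow(L, 2), Mul(-132, L))
Function('d')(V) = Mul(4, Pow(V, 2)) (Function('d')(V) = Mul(Mul(2, V), Mul(2, V)) = Mul(4, Pow(V, 2)))
Mul(Add(Add(-57, 60), Function('d')(-3)), Function('Y')(-145)) = Mul(Add(Add(-57, 60), Mul(4, Pow(-3, 2))), Add(142, Pow(-145, 2), Mul(-132, -145))) = Mul(Add(3, Mul(4, 9)), Add(142, 21025, 19140)) = Mul(Add(3, 36), 40307) = Mul(39, 40307) = 1571973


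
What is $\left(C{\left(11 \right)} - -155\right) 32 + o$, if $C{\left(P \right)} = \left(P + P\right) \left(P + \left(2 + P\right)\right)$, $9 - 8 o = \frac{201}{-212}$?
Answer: $\frac{37069885}{1696} \approx 21857.0$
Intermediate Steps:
$o = \frac{2109}{1696}$ ($o = \frac{9}{8} - \frac{201 \frac{1}{-212}}{8} = \frac{9}{8} - \frac{201 \left(- \frac{1}{212}\right)}{8} = \frac{9}{8} - - \frac{201}{1696} = \frac{9}{8} + \frac{201}{1696} = \frac{2109}{1696} \approx 1.2435$)
$C{\left(P \right)} = 2 P \left(2 + 2 P\right)$
$\left(C{\left(11 \right)} - -155\right) 32 + o = \left(4 \cdot 11 \left(1 + 11\right) - -155\right) 32 + \frac{2109}{1696} = \left(4 \cdot 11 \cdot 12 + 155\right) 32 + \frac{2109}{1696} = \left(528 + 155\right) 32 + \frac{2109}{1696} = 683 \cdot 32 + \frac{2109}{1696} = 21856 + \frac{2109}{1696} = \frac{37069885}{1696}$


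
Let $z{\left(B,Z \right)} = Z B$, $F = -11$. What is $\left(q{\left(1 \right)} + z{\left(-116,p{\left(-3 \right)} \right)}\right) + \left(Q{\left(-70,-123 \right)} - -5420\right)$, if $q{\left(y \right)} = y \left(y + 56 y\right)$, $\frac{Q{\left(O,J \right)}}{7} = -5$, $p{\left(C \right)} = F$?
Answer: $6718$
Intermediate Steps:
$p{\left(C \right)} = -11$
$z{\left(B,Z \right)} = B Z$
$Q{\left(O,J \right)} = -35$ ($Q{\left(O,J \right)} = 7 \left(-5\right) = -35$)
$q{\left(y \right)} = 57 y^{2}$ ($q{\left(y \right)} = y 57 y = 57 y^{2}$)
$\left(q{\left(1 \right)} + z{\left(-116,p{\left(-3 \right)} \right)}\right) + \left(Q{\left(-70,-123 \right)} - -5420\right) = \left(57 \cdot 1^{2} - -1276\right) - -5385 = \left(57 \cdot 1 + 1276\right) + \left(-35 + 5420\right) = \left(57 + 1276\right) + 5385 = 1333 + 5385 = 6718$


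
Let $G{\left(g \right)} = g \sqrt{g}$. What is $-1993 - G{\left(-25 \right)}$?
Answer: $-1993 + 125 i \approx -1993.0 + 125.0 i$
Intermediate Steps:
$G{\left(g \right)} = g^{\frac{3}{2}}$
$-1993 - G{\left(-25 \right)} = -1993 - \left(-25\right)^{\frac{3}{2}} = -1993 - - 125 i = -1993 + 125 i$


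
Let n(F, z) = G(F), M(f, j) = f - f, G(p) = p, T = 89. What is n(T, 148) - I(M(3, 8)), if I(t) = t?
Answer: 89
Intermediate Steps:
M(f, j) = 0
n(F, z) = F
n(T, 148) - I(M(3, 8)) = 89 - 1*0 = 89 + 0 = 89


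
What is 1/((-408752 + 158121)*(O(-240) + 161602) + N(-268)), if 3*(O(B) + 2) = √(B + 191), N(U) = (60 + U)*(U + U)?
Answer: -364516723008/14763604597799200850785 + 5263251*I/14763604597799200850785 ≈ -2.469e-11 + 3.565e-16*I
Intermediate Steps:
N(U) = 2*U*(60 + U) (N(U) = (60 + U)*(2*U) = 2*U*(60 + U))
O(B) = -2 + √(191 + B)/3 (O(B) = -2 + √(B + 191)/3 = -2 + √(191 + B)/3)
1/((-408752 + 158121)*(O(-240) + 161602) + N(-268)) = 1/((-408752 + 158121)*((-2 + √(191 - 240)/3) + 161602) + 2*(-268)*(60 - 268)) = 1/(-250631*((-2 + √(-49)/3) + 161602) + 2*(-268)*(-208)) = 1/(-250631*((-2 + (7*I)/3) + 161602) + 111488) = 1/(-250631*((-2 + 7*I/3) + 161602) + 111488) = 1/(-250631*(161600 + 7*I/3) + 111488) = 1/((-40501969600 - 1754417*I/3) + 111488) = 1/(-40501858112 - 1754417*I/3) = 9*(-40501858112 + 1754417*I/3)/14763604597799200850785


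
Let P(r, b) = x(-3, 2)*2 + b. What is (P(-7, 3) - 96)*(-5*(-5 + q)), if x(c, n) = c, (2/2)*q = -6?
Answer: -5445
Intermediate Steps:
q = -6
P(r, b) = -6 + b (P(r, b) = -3*2 + b = -6 + b)
(P(-7, 3) - 96)*(-5*(-5 + q)) = ((-6 + 3) - 96)*(-5*(-5 - 6)) = (-3 - 96)*(-5*(-11)) = -(-99)*(-55) = -99*55 = -5445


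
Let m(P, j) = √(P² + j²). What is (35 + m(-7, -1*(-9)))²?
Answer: (35 + √130)² ≈ 2153.1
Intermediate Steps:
(35 + m(-7, -1*(-9)))² = (35 + √((-7)² + (-1*(-9))²))² = (35 + √(49 + 9²))² = (35 + √(49 + 81))² = (35 + √130)²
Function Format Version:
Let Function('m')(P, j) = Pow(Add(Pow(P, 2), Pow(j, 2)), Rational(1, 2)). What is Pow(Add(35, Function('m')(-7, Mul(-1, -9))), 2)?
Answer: Pow(Add(35, Pow(130, Rational(1, 2))), 2) ≈ 2153.1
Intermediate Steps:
Pow(Add(35, Function('m')(-7, Mul(-1, -9))), 2) = Pow(Add(35, Pow(Add(Pow(-7, 2), Pow(Mul(-1, -9), 2)), Rational(1, 2))), 2) = Pow(Add(35, Pow(Add(49, Pow(9, 2)), Rational(1, 2))), 2) = Pow(Add(35, Pow(Add(49, 81), Rational(1, 2))), 2) = Pow(Add(35, Pow(130, Rational(1, 2))), 2)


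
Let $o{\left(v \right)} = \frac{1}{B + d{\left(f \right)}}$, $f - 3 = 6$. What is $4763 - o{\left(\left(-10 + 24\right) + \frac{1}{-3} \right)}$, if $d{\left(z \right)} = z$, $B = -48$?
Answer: $\frac{185758}{39} \approx 4763.0$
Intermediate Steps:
$f = 9$ ($f = 3 + 6 = 9$)
$o{\left(v \right)} = - \frac{1}{39}$ ($o{\left(v \right)} = \frac{1}{-48 + 9} = \frac{1}{-39} = - \frac{1}{39}$)
$4763 - o{\left(\left(-10 + 24\right) + \frac{1}{-3} \right)} = 4763 - - \frac{1}{39} = 4763 + \frac{1}{39} = \frac{185758}{39}$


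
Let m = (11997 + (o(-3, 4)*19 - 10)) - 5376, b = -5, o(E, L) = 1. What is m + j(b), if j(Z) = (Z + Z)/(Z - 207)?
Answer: 702785/106 ≈ 6630.0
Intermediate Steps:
b = -5 (b = -1*5 = -5)
j(Z) = 2*Z/(-207 + Z) (j(Z) = (2*Z)/(-207 + Z) = 2*Z/(-207 + Z))
m = 6630 (m = (11997 + (1*19 - 10)) - 5376 = (11997 + (19 - 10)) - 5376 = (11997 + 9) - 5376 = 12006 - 5376 = 6630)
m + j(b) = 6630 + 2*(-5)/(-207 - 5) = 6630 + 2*(-5)/(-212) = 6630 + 2*(-5)*(-1/212) = 6630 + 5/106 = 702785/106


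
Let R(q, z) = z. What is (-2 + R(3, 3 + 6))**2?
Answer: 49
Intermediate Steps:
(-2 + R(3, 3 + 6))**2 = (-2 + (3 + 6))**2 = (-2 + 9)**2 = 7**2 = 49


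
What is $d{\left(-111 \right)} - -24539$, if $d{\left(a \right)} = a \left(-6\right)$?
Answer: $25205$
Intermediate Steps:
$d{\left(a \right)} = - 6 a$
$d{\left(-111 \right)} - -24539 = \left(-6\right) \left(-111\right) - -24539 = 666 + 24539 = 25205$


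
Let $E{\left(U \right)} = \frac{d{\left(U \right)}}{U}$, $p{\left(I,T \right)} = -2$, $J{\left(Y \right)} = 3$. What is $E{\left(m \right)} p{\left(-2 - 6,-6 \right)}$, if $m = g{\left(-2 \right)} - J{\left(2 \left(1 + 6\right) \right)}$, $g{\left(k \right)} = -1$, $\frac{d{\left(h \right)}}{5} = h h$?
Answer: $40$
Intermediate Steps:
$d{\left(h \right)} = 5 h^{2}$ ($d{\left(h \right)} = 5 h h = 5 h^{2}$)
$m = -4$ ($m = -1 - 3 = -4$)
$E{\left(U \right)} = 5 U$ ($E{\left(U \right)} = \frac{5 U^{2}}{U} = 5 U$)
$E{\left(m \right)} p{\left(-2 - 6,-6 \right)} = 5 \left(-4\right) \left(-2\right) = \left(-20\right) \left(-2\right) = 40$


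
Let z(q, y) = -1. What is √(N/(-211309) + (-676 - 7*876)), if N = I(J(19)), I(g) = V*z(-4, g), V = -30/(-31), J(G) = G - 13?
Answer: I*√292131860085003358/6550579 ≈ 82.511*I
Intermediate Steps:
J(G) = -13 + G
V = 30/31 (V = -30*(-1/31) = 30/31 ≈ 0.96774)
I(g) = -30/31 (I(g) = (30/31)*(-1) = -30/31)
N = -30/31 ≈ -0.96774
√(N/(-211309) + (-676 - 7*876)) = √(-30/31/(-211309) + (-676 - 7*876)) = √(-30/31*(-1/211309) + (-676 - 6132)) = √(30/6550579 - 6808) = √(-44596341802/6550579) = I*√292131860085003358/6550579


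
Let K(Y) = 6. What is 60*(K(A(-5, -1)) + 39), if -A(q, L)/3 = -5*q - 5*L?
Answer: 2700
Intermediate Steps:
A(q, L) = 15*L + 15*q (A(q, L) = -3*(-5*q - 5*L) = -3*(-5*L - 5*q) = 15*L + 15*q)
60*(K(A(-5, -1)) + 39) = 60*(6 + 39) = 60*45 = 2700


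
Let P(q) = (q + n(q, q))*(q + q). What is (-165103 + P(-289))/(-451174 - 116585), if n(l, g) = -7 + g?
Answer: -173027/567759 ≈ -0.30475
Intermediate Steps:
P(q) = 2*q*(-7 + 2*q) (P(q) = (q + (-7 + q))*(q + q) = (-7 + 2*q)*(2*q) = 2*q*(-7 + 2*q))
(-165103 + P(-289))/(-451174 - 116585) = (-165103 + 2*(-289)*(-7 + 2*(-289)))/(-451174 - 116585) = (-165103 + 2*(-289)*(-7 - 578))/(-567759) = (-165103 + 2*(-289)*(-585))*(-1/567759) = (-165103 + 338130)*(-1/567759) = 173027*(-1/567759) = -173027/567759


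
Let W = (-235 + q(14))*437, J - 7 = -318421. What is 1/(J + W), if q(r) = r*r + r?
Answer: -1/329339 ≈ -3.0364e-6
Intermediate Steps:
J = -318414 (J = 7 - 318421 = -318414)
q(r) = r + r² (q(r) = r² + r = r + r²)
W = -10925 (W = (-235 + 14*(1 + 14))*437 = (-235 + 14*15)*437 = (-235 + 210)*437 = -25*437 = -10925)
1/(J + W) = 1/(-318414 - 10925) = 1/(-329339) = -1/329339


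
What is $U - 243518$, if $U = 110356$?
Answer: $-133162$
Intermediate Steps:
$U - 243518 = 110356 - 243518 = -133162$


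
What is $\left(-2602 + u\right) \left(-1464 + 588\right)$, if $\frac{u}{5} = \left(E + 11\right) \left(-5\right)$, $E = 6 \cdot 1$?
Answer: $2651652$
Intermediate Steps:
$E = 6$
$u = -425$ ($u = 5 \left(6 + 11\right) \left(-5\right) = 5 \cdot 17 \left(-5\right) = 5 \left(-85\right) = -425$)
$\left(-2602 + u\right) \left(-1464 + 588\right) = \left(-2602 - 425\right) \left(-1464 + 588\right) = \left(-3027\right) \left(-876\right) = 2651652$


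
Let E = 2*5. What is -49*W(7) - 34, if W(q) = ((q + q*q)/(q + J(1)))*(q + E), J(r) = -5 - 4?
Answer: 23290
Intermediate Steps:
J(r) = -9
E = 10
W(q) = (10 + q)*(q + q**2)/(-9 + q) (W(q) = ((q + q*q)/(q - 9))*(q + 10) = ((q + q**2)/(-9 + q))*(10 + q) = (10 + q)*(q + q**2)/(-9 + q))
-49*W(7) - 34 = -343*(10 + 7**2 + 11*7)/(-9 + 7) - 34 = -343*(10 + 49 + 77)/(-2) - 34 = -343*(-1)*136/2 - 34 = -49*(-476) - 34 = 23324 - 34 = 23290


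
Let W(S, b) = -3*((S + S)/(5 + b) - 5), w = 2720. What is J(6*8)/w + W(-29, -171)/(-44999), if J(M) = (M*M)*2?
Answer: 31631154/18674585 ≈ 1.6938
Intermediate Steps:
J(M) = 2*M² (J(M) = M²*2 = 2*M²)
W(S, b) = 15 - 6*S/(5 + b) (W(S, b) = -3*((2*S)/(5 + b) - 5) = -3*(2*S/(5 + b) - 5) = -3*(-5 + 2*S/(5 + b)) = 15 - 6*S/(5 + b))
J(6*8)/w + W(-29, -171)/(-44999) = (2*(6*8)²)/2720 + (3*(25 - 2*(-29) + 5*(-171))/(5 - 171))/(-44999) = (2*48²)*(1/2720) + (3*(25 + 58 - 855)/(-166))*(-1/44999) = (2*2304)*(1/2720) + (3*(-1/166)*(-772))*(-1/44999) = 4608*(1/2720) + (1158/83)*(-1/44999) = 144/85 - 1158/3734917 = 31631154/18674585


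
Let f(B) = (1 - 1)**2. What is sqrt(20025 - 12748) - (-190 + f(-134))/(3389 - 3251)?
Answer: 95/69 + sqrt(7277) ≈ 86.682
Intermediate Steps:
f(B) = 0 (f(B) = 0**2 = 0)
sqrt(20025 - 12748) - (-190 + f(-134))/(3389 - 3251) = sqrt(20025 - 12748) - (-190 + 0)/(3389 - 3251) = sqrt(7277) - (-190)/138 = sqrt(7277) - 1*(-95/69) = sqrt(7277) + 95/69 = 95/69 + sqrt(7277)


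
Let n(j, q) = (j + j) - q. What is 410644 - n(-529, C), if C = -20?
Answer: 411682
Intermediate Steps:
n(j, q) = -q + 2*j (n(j, q) = 2*j - q = -q + 2*j)
410644 - n(-529, C) = 410644 - (-1*(-20) + 2*(-529)) = 410644 - (20 - 1058) = 410644 - 1*(-1038) = 410644 + 1038 = 411682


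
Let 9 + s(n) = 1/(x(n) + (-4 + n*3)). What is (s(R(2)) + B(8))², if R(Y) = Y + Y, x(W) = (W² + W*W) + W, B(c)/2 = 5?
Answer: 2025/1936 ≈ 1.0460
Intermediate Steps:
B(c) = 10 (B(c) = 2*5 = 10)
x(W) = W + 2*W² (x(W) = (W² + W²) + W = 2*W² + W = W + 2*W²)
R(Y) = 2*Y
s(n) = -9 + 1/(-4 + 3*n + n*(1 + 2*n)) (s(n) = -9 + 1/(n*(1 + 2*n) + (-4 + n*3)) = -9 + 1/(n*(1 + 2*n) + (-4 + 3*n)) = -9 + 1/(-4 + 3*n + n*(1 + 2*n)))
(s(R(2)) + B(8))² = ((37 - 72*2 - 18*(2*2)²)/(2*(-2 + (2*2)² + 2*(2*2))) + 10)² = ((37 - 36*4 - 18*4²)/(2*(-2 + 4² + 2*4)) + 10)² = ((37 - 144 - 18*16)/(2*(-2 + 16 + 8)) + 10)² = ((½)*(37 - 144 - 288)/22 + 10)² = ((½)*(1/22)*(-395) + 10)² = (-395/44 + 10)² = (45/44)² = 2025/1936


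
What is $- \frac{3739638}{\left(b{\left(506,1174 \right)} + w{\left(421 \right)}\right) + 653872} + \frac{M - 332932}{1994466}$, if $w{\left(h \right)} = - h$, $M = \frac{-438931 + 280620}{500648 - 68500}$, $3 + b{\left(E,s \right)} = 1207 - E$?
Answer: $- \frac{3317327172591784387}{563813962170524232} \approx -5.8837$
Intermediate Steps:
$b{\left(E,s \right)} = 1204 - E$ ($b{\left(E,s \right)} = -3 - \left(-1207 + E\right) = 1204 - E$)
$M = - \frac{158311}{432148} \approx -0.36633$
$- \frac{3739638}{\left(b{\left(506,1174 \right)} + w{\left(421 \right)}\right) + 653872} + \frac{M - 332932}{1994466} = - \frac{3739638}{\left(\left(1204 - 506\right) - 421\right) + 653872} + \frac{- \frac{158311}{432148} - 332932}{1994466} = - \frac{3739638}{\left(\left(1204 - 506\right) - 421\right) + 653872} - \frac{143876056247}{861904492968} = - \frac{3739638}{\left(698 - 421\right) + 653872} - \frac{143876056247}{861904492968} = - \frac{3739638}{277 + 653872} - \frac{143876056247}{861904492968} = - \frac{3739638}{654149} - \frac{143876056247}{861904492968} = - \frac{3317327172591784387}{563813962170524232}$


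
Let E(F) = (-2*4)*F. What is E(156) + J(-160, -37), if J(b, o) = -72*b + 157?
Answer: 10429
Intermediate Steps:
J(b, o) = 157 - 72*b
E(F) = -8*F
E(156) + J(-160, -37) = -8*156 + (157 - 72*(-160)) = -1248 + (157 + 11520) = -1248 + 11677 = 10429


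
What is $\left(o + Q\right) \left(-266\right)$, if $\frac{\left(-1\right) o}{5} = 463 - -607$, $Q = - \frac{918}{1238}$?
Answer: $\frac{881020994}{619} \approx 1.4233 \cdot 10^{6}$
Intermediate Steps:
$Q = - \frac{459}{619}$ ($Q = \left(-918\right) \frac{1}{1238} = - \frac{459}{619} \approx -0.74152$)
$o = -5350$ ($o = - 5 \left(463 - -607\right) = - 5 \left(463 + 607\right) = \left(-5\right) 1070 = -5350$)
$\left(o + Q\right) \left(-266\right) = \left(-5350 - \frac{459}{619}\right) \left(-266\right) = \left(- \frac{3312109}{619}\right) \left(-266\right) = \frac{881020994}{619}$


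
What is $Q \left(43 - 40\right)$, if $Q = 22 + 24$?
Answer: $138$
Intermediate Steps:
$Q = 46$
$Q \left(43 - 40\right) = 46 \left(43 - 40\right) = 46 \cdot 3 = 138$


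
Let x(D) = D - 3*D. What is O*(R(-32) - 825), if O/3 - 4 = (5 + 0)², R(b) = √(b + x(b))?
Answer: -71775 + 348*√2 ≈ -71283.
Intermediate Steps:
x(D) = -2*D
R(b) = √(-b) (R(b) = √(b - 2*b) = √(-b))
O = 87 (O = 12 + 3*(5 + 0)² = 12 + 3*5² = 12 + 3*25 = 12 + 75 = 87)
O*(R(-32) - 825) = 87*(√(-1*(-32)) - 825) = 87*(√32 - 825) = 87*(4*√2 - 825) = 87*(-825 + 4*√2) = -71775 + 348*√2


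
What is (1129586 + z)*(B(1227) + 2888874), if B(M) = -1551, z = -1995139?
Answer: -2499131084619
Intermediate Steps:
(1129586 + z)*(B(1227) + 2888874) = (1129586 - 1995139)*(-1551 + 2888874) = -865553*2887323 = -2499131084619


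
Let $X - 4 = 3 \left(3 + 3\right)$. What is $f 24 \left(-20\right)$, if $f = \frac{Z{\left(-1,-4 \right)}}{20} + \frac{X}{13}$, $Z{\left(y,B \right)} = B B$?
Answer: $- \frac{15552}{13} \approx -1196.3$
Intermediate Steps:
$Z{\left(y,B \right)} = B^{2}$
$X = 22$ ($X = 4 + 3 \left(3 + 3\right) = 4 + 3 \cdot 6 = 4 + 18 = 22$)
$f = \frac{162}{65}$ ($f = \frac{\left(-4\right)^{2}}{20} + \frac{22}{13} = 16 \cdot \frac{1}{20} + 22 \cdot \frac{1}{13} = \frac{4}{5} + \frac{22}{13} = \frac{162}{65} \approx 2.4923$)
$f 24 \left(-20\right) = \frac{162}{65} \cdot 24 \left(-20\right) = \frac{3888}{65} \left(-20\right) = - \frac{15552}{13}$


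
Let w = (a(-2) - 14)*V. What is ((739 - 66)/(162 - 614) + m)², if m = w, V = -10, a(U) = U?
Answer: 5133292609/204304 ≈ 25126.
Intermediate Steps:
w = 160 (w = (-2 - 14)*(-10) = -16*(-10) = 160)
m = 160
((739 - 66)/(162 - 614) + m)² = ((739 - 66)/(162 - 614) + 160)² = (673/(-452) + 160)² = (673*(-1/452) + 160)² = (-673/452 + 160)² = (71647/452)² = 5133292609/204304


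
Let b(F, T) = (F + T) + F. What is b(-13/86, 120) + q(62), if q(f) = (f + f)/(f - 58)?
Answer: 6480/43 ≈ 150.70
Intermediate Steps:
q(f) = 2*f/(-58 + f) (q(f) = (2*f)/(-58 + f) = 2*f/(-58 + f))
b(F, T) = T + 2*F
b(-13/86, 120) + q(62) = (120 + 2*(-13/86)) + 2*62/(-58 + 62) = (120 + 2*(-13*1/86)) + 2*62/4 = (120 + 2*(-13/86)) + 2*62*(1/4) = (120 - 13/43) + 31 = 5147/43 + 31 = 6480/43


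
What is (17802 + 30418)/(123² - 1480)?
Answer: 48220/13649 ≈ 3.5329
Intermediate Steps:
(17802 + 30418)/(123² - 1480) = 48220/(15129 - 1480) = 48220/13649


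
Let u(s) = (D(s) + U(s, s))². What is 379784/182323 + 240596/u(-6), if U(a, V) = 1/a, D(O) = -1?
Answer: 54455215576/308063 ≈ 1.7677e+5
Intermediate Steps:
u(s) = (-1 + 1/s)²
379784/182323 + 240596/u(-6) = 379784/182323 + 240596/(((-1 - 6)²/(-6)²)) = 379784*(1/182323) + 240596/(((1/36)*(-7)²)) = 13096/6287 + 240596/(((1/36)*49)) = 13096/6287 + 240596/(49/36) = 13096/6287 + 240596*(36/49) = 13096/6287 + 8661456/49 = 54455215576/308063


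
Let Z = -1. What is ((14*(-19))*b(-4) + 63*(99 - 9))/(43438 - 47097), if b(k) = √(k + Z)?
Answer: -5670/3659 + 266*I*√5/3659 ≈ -1.5496 + 0.16256*I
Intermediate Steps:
b(k) = √(-1 + k) (b(k) = √(k - 1) = √(-1 + k))
((14*(-19))*b(-4) + 63*(99 - 9))/(43438 - 47097) = ((14*(-19))*√(-1 - 4) + 63*(99 - 9))/(43438 - 47097) = (-266*I*√5 + 63*90)/(-3659) = (-266*I*√5 + 5670)*(-1/3659) = (5670 - 266*I*√5)*(-1/3659) = -5670/3659 + 266*I*√5/3659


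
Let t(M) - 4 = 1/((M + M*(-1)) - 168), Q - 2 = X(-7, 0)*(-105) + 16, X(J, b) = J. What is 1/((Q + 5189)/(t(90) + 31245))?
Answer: 5249831/998256 ≈ 5.2590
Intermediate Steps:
Q = 753 (Q = 2 + (-7*(-105) + 16) = 2 + (735 + 16) = 2 + 751 = 753)
t(M) = 671/168 (t(M) = 4 + 1/((M + M*(-1)) - 168) = 4 + 1/((M - M) - 168) = 4 + 1/(0 - 168) = 4 + 1/(-168) = 4 - 1/168 = 671/168)
1/((Q + 5189)/(t(90) + 31245)) = 1/((753 + 5189)/(671/168 + 31245)) = 1/(5942/(5249831/168)) = 1/(5942*(168/5249831)) = 1/(998256/5249831) = 5249831/998256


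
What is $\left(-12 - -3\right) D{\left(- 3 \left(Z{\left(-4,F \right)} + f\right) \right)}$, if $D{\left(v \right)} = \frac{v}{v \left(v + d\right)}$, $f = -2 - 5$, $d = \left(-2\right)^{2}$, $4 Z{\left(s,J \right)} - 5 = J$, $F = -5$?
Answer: $- \frac{9}{25} \approx -0.36$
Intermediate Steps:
$Z{\left(s,J \right)} = \frac{5}{4} + \frac{J}{4}$
$d = 4$
$f = -7$
$D{\left(v \right)} = \frac{1}{4 + v}$ ($D{\left(v \right)} = \frac{v}{v \left(v + 4\right)} = \frac{v}{v \left(4 + v\right)} = v \frac{1}{v \left(4 + v\right)} = \frac{1}{4 + v}$)
$\left(-12 - -3\right) D{\left(- 3 \left(Z{\left(-4,F \right)} + f\right) \right)} = \frac{-12 - -3}{4 - 3 \left(\left(\frac{5}{4} + \frac{1}{4} \left(-5\right)\right) - 7\right)} = \frac{-12 + 3}{4 - 3 \left(\left(\frac{5}{4} - \frac{5}{4}\right) - 7\right)} = - \frac{9}{4 - 3 \left(0 - 7\right)} = - \frac{9}{4 - -21} = - \frac{9}{4 + 21} = - \frac{9}{25}$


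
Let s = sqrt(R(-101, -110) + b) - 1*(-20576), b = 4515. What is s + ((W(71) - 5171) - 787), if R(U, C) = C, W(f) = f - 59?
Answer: 14630 + sqrt(4405) ≈ 14696.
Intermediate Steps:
W(f) = -59 + f
s = 20576 + sqrt(4405) (s = sqrt(-110 + 4515) - 1*(-20576) = sqrt(4405) + 20576 = 20576 + sqrt(4405) ≈ 20642.)
s + ((W(71) - 5171) - 787) = (20576 + sqrt(4405)) + (((-59 + 71) - 5171) - 787) = (20576 + sqrt(4405)) + ((12 - 5171) - 787) = (20576 + sqrt(4405)) + (-5159 - 787) = (20576 + sqrt(4405)) - 5946 = 14630 + sqrt(4405)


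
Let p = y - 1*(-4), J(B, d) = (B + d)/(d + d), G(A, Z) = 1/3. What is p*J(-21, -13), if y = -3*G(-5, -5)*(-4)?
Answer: 136/13 ≈ 10.462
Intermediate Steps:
G(A, Z) = ⅓
J(B, d) = (B + d)/(2*d) (J(B, d) = (B + d)/((2*d)) = (B + d)*(1/(2*d)) = (B + d)/(2*d))
y = 4 (y = -3*⅓*(-4) = -1*(-4) = 4)
p = 8 (p = 4 - 1*(-4) = 4 + 4 = 8)
p*J(-21, -13) = 8*((½)*(-21 - 13)/(-13)) = 8*((½)*(-1/13)*(-34)) = 8*(17/13) = 136/13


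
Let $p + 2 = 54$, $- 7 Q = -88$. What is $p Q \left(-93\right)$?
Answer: $- \frac{425568}{7} \approx -60795.0$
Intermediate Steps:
$Q = \frac{88}{7}$ ($Q = \left(- \frac{1}{7}\right) \left(-88\right) = \frac{88}{7} \approx 12.571$)
$p = 52$ ($p = -2 + 54 = 52$)
$p Q \left(-93\right) = 52 \cdot \frac{88}{7} \left(-93\right) = \frac{4576}{7} \left(-93\right) = - \frac{425568}{7}$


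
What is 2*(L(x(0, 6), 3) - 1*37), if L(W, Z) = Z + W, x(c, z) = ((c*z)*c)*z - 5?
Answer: -78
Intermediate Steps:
x(c, z) = -5 + c²*z² (x(c, z) = (z*c²)*z - 5 = c²*z² - 5 = -5 + c²*z²)
L(W, Z) = W + Z
2*(L(x(0, 6), 3) - 1*37) = 2*(((-5 + 0²*6²) + 3) - 1*37) = 2*(((-5 + 0*36) + 3) - 37) = 2*(((-5 + 0) + 3) - 37) = 2*((-5 + 3) - 37) = 2*(-2 - 37) = 2*(-39) = -78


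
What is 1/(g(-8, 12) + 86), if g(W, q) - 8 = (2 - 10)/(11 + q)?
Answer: 23/2154 ≈ 0.010678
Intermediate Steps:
g(W, q) = 8 - 8/(11 + q) (g(W, q) = 8 + (2 - 10)/(11 + q) = 8 - 8/(11 + q))
1/(g(-8, 12) + 86) = 1/(8*(10 + 12)/(11 + 12) + 86) = 1/(8*22/23 + 86) = 1/(8*(1/23)*22 + 86) = 1/(176/23 + 86) = 1/(2154/23) = 23/2154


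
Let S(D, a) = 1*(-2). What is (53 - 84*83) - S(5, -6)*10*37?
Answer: -6179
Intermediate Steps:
S(D, a) = -2
(53 - 84*83) - S(5, -6)*10*37 = (53 - 84*83) - (-2*10)*37 = (53 - 6972) - (-20)*37 = -6919 - 1*(-740) = -6919 + 740 = -6179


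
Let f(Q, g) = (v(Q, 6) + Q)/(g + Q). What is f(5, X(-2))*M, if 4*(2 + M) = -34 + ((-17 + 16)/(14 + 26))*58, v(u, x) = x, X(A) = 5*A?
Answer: 9559/400 ≈ 23.897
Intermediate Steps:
f(Q, g) = (6 + Q)/(Q + g) (f(Q, g) = (6 + Q)/(g + Q) = (6 + Q)/(Q + g))
M = -869/80 (M = -2 + (-34 + ((-17 + 16)/(14 + 26))*58)/4 = -2 + (-34 - 1/40*58)/4 = -2 + (-34 - 29/20)/4 = -2 + (¼)*(-709/20) = -2 - 709/80 = -869/80 ≈ -10.863)
f(5, X(-2))*M = ((6 + 5)/(5 + 5*(-2)))*(-869/80) = (11/(5 - 10))*(-869/80) = (11/(-5))*(-869/80) = -⅕*11*(-869/80) = -11/5*(-869/80) = 9559/400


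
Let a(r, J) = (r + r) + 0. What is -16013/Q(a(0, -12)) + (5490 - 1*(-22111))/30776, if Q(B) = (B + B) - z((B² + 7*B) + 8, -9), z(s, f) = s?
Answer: 15407403/7694 ≈ 2002.5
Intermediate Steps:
a(r, J) = 2*r (a(r, J) = 2*r + 0 = 2*r)
Q(B) = -8 - B² - 5*B (Q(B) = (B + B) - ((B² + 7*B) + 8) = 2*B - (8 + B² + 7*B) = 2*B + (-8 - B² - 7*B) = -8 - B² - 5*B)
-16013/Q(a(0, -12)) + (5490 - 1*(-22111))/30776 = -16013/(-8 - (2*0)² - 10*0) + (5490 - 1*(-22111))/30776 = -16013/(-8 - 1*0² - 5*0) + (5490 + 22111)*(1/30776) = -16013/(-8 - 1*0 + 0) + 27601*(1/30776) = -16013/(-8 + 0 + 0) + 27601/30776 = -16013/(-8) + 27601/30776 = -16013*(-⅛) + 27601/30776 = 16013/8 + 27601/30776 = 15407403/7694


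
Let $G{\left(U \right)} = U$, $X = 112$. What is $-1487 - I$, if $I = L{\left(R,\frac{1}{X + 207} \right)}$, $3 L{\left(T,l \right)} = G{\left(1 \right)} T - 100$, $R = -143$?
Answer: $-1406$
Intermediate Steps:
$L{\left(T,l \right)} = - \frac{100}{3} + \frac{T}{3}$ ($L{\left(T,l \right)} = \frac{1 T - 100}{3} = \frac{T - 100}{3} = \frac{-100 + T}{3} = - \frac{100}{3} + \frac{T}{3}$)
$I = -81$ ($I = - \frac{100}{3} + \frac{1}{3} \left(-143\right) = - \frac{100}{3} - \frac{143}{3} = -81$)
$-1487 - I = -1487 - -81 = -1487 + 81 = -1406$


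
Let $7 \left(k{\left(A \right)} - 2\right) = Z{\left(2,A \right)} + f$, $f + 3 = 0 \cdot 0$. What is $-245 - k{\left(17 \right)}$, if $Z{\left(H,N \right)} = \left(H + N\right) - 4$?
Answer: $- \frac{1741}{7} \approx -248.71$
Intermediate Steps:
$f = -3$ ($f = -3 + 0 \cdot 0 = -3 + 0 = -3$)
$Z{\left(H,N \right)} = -4 + H + N$
$k{\left(A \right)} = \frac{9}{7} + \frac{A}{7}$ ($k{\left(A \right)} = 2 + \frac{\left(-4 + 2 + A\right) - 3}{7} = 2 + \frac{\left(-2 + A\right) - 3}{7} = 2 + \frac{-5 + A}{7} = 2 + \left(- \frac{5}{7} + \frac{A}{7}\right) = \frac{9}{7} + \frac{A}{7}$)
$-245 - k{\left(17 \right)} = -245 - \left(\frac{9}{7} + \frac{1}{7} \cdot 17\right) = -245 - \left(\frac{9}{7} + \frac{17}{7}\right) = -245 - \frac{26}{7} = - \frac{1741}{7}$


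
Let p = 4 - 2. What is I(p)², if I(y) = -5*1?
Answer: 25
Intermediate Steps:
p = 2
I(y) = -5
I(p)² = (-5)² = 25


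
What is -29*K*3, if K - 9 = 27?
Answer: -3132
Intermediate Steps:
K = 36 (K = 9 + 27 = 36)
-29*K*3 = -29*36*3 = -1044*3 = -3132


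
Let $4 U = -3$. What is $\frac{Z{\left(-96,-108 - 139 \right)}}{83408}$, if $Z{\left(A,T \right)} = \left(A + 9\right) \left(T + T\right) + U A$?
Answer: $\frac{21525}{41704} \approx 0.51614$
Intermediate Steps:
$U = - \frac{3}{4}$ ($U = \frac{1}{4} \left(-3\right) = - \frac{3}{4} \approx -0.75$)
$Z{\left(A,T \right)} = - \frac{3 A}{4} + 2 T \left(9 + A\right)$ ($Z{\left(A,T \right)} = \left(A + 9\right) \left(T + T\right) - \frac{3 A}{4} = \left(9 + A\right) 2 T - \frac{3 A}{4} = 2 T \left(9 + A\right) - \frac{3 A}{4} = - \frac{3 A}{4} + 2 T \left(9 + A\right)$)
$\frac{Z{\left(-96,-108 - 139 \right)}}{83408} = \frac{18 \left(-108 - 139\right) - -72 + 2 \left(-96\right) \left(-108 - 139\right)}{83408} = \left(18 \left(-247\right) + 72 + 2 \left(-96\right) \left(-247\right)\right) \frac{1}{83408} = \left(-4446 + 72 + 47424\right) \frac{1}{83408} = 43050 \cdot \frac{1}{83408} = \frac{21525}{41704}$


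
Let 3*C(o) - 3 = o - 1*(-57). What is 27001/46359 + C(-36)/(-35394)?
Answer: 9365711/16086573 ≈ 0.58221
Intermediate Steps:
C(o) = 20 + o/3 (C(o) = 1 + (o - 1*(-57))/3 = 1 + (o + 57)/3 = 1 + (57 + o)/3 = 1 + (19 + o/3) = 20 + o/3)
27001/46359 + C(-36)/(-35394) = 27001/46359 + (20 + (⅓)*(-36))/(-35394) = 27001*(1/46359) + (20 - 12)*(-1/35394) = 27001/46359 + 8*(-1/35394) = 27001/46359 - 4/17697 = 9365711/16086573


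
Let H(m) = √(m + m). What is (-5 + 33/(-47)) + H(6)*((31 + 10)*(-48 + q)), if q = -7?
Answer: -268/47 - 4510*√3 ≈ -7817.3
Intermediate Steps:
H(m) = √2*√m (H(m) = √(2*m) = √2*√m)
(-5 + 33/(-47)) + H(6)*((31 + 10)*(-48 + q)) = (-5 + 33/(-47)) + (√2*√6)*((31 + 10)*(-48 - 7)) = (-5 + 33*(-1/47)) + (2*√3)*(41*(-55)) = (-5 - 33/47) + (2*√3)*(-2255) = -268/47 - 4510*√3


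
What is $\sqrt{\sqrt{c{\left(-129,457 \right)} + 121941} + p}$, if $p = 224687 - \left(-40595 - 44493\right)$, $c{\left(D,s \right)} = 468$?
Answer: $\sqrt{309775 + 3 \sqrt{13601}} \approx 556.89$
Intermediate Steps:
$p = 309775$ ($p = 224687 - -85088 = 224687 + 85088 = 309775$)
$\sqrt{\sqrt{c{\left(-129,457 \right)} + 121941} + p} = \sqrt{\sqrt{468 + 121941} + 309775} = \sqrt{\sqrt{122409} + 309775} = \sqrt{3 \sqrt{13601} + 309775} = \sqrt{309775 + 3 \sqrt{13601}}$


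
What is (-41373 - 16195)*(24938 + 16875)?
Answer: -2407090784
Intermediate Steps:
(-41373 - 16195)*(24938 + 16875) = -57568*41813 = -2407090784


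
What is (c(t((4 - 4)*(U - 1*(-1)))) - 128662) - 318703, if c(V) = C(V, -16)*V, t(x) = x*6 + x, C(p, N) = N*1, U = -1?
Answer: -447365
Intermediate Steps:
C(p, N) = N
t(x) = 7*x (t(x) = 6*x + x = 7*x)
c(V) = -16*V
(c(t((4 - 4)*(U - 1*(-1)))) - 128662) - 318703 = (-112*(4 - 4)*(-1 - 1*(-1)) - 128662) - 318703 = (-112*0*(-1 + 1) - 128662) - 318703 = (-112*0*0 - 128662) - 318703 = (-112*0 - 128662) - 318703 = (-16*0 - 128662) - 318703 = (0 - 128662) - 318703 = -128662 - 318703 = -447365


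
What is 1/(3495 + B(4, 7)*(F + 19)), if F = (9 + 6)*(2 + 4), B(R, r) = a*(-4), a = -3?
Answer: 1/4803 ≈ 0.00020820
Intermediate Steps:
B(R, r) = 12 (B(R, r) = -3*(-4) = 12)
F = 90 (F = 15*6 = 90)
1/(3495 + B(4, 7)*(F + 19)) = 1/(3495 + 12*(90 + 19)) = 1/(3495 + 12*109) = 1/(3495 + 1308) = 1/4803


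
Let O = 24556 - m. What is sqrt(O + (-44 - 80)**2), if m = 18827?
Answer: 3*sqrt(2345) ≈ 145.28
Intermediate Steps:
O = 5729 (O = 24556 - 1*18827 = 24556 - 18827 = 5729)
sqrt(O + (-44 - 80)**2) = sqrt(5729 + (-44 - 80)**2) = sqrt(5729 + (-124)**2) = sqrt(5729 + 15376) = sqrt(21105) = 3*sqrt(2345)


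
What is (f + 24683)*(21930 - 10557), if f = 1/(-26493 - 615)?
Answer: 2536583738533/9036 ≈ 2.8072e+8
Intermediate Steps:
f = -1/27108 (f = 1/(-27108) = -1/27108 ≈ -3.6889e-5)
(f + 24683)*(21930 - 10557) = (-1/27108 + 24683)*(21930 - 10557) = (669106763/27108)*11373 = 2536583738533/9036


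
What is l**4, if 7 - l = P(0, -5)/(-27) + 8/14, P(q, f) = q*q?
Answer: 4100625/2401 ≈ 1707.9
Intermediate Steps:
P(q, f) = q**2
l = 45/7 (l = 7 - (0**2/(-27) + 8/14) = 7 - (0*(-1/27) + 8*(1/14)) = 7 - (0 + 4/7) = 7 - 1*4/7 = 7 - 4/7 = 45/7 ≈ 6.4286)
l**4 = (45/7)**4 = 4100625/2401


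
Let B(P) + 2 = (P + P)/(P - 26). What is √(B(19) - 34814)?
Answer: 25*I*√2730/7 ≈ 186.6*I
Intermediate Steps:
B(P) = -2 + 2*P/(-26 + P) (B(P) = -2 + (P + P)/(P - 26) = -2 + (2*P)/(-26 + P) = -2 + 2*P/(-26 + P))
√(B(19) - 34814) = √(52/(-26 + 19) - 34814) = √(52/(-7) - 34814) = √(52*(-⅐) - 34814) = √(-52/7 - 34814) = √(-243750/7) = 25*I*√2730/7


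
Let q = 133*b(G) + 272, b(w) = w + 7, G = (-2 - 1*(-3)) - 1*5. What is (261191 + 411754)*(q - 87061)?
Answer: -58135718550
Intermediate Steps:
G = -4 (G = (-2 + 3) - 5 = 1 - 5 = -4)
b(w) = 7 + w
q = 671 (q = 133*(7 - 4) + 272 = 133*3 + 272 = 399 + 272 = 671)
(261191 + 411754)*(q - 87061) = (261191 + 411754)*(671 - 87061) = 672945*(-86390) = -58135718550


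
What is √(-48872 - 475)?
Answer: 3*I*√5483 ≈ 222.14*I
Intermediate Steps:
√(-48872 - 475) = √(-49347) = 3*I*√5483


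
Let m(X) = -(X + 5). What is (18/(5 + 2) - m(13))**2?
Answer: 20736/49 ≈ 423.18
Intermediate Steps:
m(X) = -5 - X (m(X) = -(5 + X) = -5 - X)
(18/(5 + 2) - m(13))**2 = (18/(5 + 2) - (-5 - 1*13))**2 = (18/7 - (-5 - 13))**2 = ((1/7)*18 - 1*(-18))**2 = (18/7 + 18)**2 = (144/7)**2 = 20736/49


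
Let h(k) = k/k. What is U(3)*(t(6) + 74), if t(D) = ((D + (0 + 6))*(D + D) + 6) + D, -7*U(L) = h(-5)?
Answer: -230/7 ≈ -32.857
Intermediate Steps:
h(k) = 1
U(L) = -⅐ (U(L) = -⅐*1 = -⅐)
t(D) = 6 + D + 2*D*(6 + D) (t(D) = ((D + 6)*(2*D) + 6) + D = ((6 + D)*(2*D) + 6) + D = (2*D*(6 + D) + 6) + D = (6 + 2*D*(6 + D)) + D = 6 + D + 2*D*(6 + D))
U(3)*(t(6) + 74) = -((6 + 2*6² + 13*6) + 74)/7 = -((6 + 2*36 + 78) + 74)/7 = -((6 + 72 + 78) + 74)/7 = -(156 + 74)/7 = -⅐*230 = -230/7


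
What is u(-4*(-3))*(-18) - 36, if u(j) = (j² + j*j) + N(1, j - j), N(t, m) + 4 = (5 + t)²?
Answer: -5796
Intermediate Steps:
N(t, m) = -4 + (5 + t)²
u(j) = 32 + 2*j² (u(j) = (j² + j*j) + (-4 + (5 + 1)²) = (j² + j²) + (-4 + 6²) = 2*j² + (-4 + 36) = 2*j² + 32 = 32 + 2*j²)
u(-4*(-3))*(-18) - 36 = (32 + 2*(-4*(-3))²)*(-18) - 36 = (32 + 2*12²)*(-18) - 36 = (32 + 2*144)*(-18) - 36 = (32 + 288)*(-18) - 36 = 320*(-18) - 36 = -5760 - 36 = -5796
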